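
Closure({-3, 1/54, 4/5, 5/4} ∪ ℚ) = ℝ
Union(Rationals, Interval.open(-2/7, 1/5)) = Union(Interval(-2/7, 1/5), Rationals)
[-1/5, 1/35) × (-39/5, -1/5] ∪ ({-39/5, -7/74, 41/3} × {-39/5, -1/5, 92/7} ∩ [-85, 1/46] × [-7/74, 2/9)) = [-1/5, 1/35) × (-39/5, -1/5]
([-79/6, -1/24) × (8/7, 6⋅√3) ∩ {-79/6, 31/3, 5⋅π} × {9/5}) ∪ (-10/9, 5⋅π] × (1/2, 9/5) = ({-79/6} × {9/5}) ∪ ((-10/9, 5⋅π] × (1/2, 9/5))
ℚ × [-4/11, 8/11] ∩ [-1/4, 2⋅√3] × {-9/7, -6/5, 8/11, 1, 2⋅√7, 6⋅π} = (ℚ ∩ [-1/4, 2⋅√3]) × {8/11}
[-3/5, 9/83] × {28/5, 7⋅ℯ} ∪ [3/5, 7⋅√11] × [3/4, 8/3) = ([-3/5, 9/83] × {28/5, 7⋅ℯ}) ∪ ([3/5, 7⋅√11] × [3/4, 8/3))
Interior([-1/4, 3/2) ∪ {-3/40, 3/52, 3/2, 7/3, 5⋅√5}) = (-1/4, 3/2)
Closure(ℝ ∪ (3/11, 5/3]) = (-∞, ∞)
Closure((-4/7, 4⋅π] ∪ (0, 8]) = [-4/7, 4⋅π]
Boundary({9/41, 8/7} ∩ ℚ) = {9/41, 8/7}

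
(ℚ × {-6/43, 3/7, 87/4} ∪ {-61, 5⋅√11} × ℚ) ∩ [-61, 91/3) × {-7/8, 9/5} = {-61, 5⋅√11} × {-7/8, 9/5}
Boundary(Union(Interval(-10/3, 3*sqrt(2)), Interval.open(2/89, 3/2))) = {-10/3, 3*sqrt(2)}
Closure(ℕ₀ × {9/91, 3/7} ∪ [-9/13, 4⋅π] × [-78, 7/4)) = (ℕ₀ × {9/91, 3/7}) ∪ ([-9/13, 4⋅π] × [-78, 7/4])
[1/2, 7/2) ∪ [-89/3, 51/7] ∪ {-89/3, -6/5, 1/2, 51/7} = [-89/3, 51/7]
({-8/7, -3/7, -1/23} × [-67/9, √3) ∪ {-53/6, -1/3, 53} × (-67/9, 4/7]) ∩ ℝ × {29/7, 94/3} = ∅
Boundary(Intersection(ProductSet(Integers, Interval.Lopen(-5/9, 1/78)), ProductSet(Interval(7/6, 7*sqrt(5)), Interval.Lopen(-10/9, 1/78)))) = ProductSet(Range(2, 16, 1), Interval(-5/9, 1/78))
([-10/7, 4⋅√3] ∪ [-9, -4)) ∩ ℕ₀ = {0, 1, …, 6}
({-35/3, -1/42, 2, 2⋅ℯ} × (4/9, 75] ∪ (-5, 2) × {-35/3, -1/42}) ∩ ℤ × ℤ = {2} × {1, 2, …, 75}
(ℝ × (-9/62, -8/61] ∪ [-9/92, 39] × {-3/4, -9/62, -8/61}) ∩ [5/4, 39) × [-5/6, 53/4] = [5/4, 39) × ({-3/4} ∪ [-9/62, -8/61])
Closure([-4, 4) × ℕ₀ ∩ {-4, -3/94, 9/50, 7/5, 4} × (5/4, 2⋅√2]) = {-4, -3/94, 9/50, 7/5} × {2}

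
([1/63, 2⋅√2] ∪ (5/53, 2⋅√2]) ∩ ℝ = [1/63, 2⋅√2]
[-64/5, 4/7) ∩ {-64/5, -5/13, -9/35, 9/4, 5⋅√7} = {-64/5, -5/13, -9/35}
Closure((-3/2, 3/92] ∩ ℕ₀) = {0}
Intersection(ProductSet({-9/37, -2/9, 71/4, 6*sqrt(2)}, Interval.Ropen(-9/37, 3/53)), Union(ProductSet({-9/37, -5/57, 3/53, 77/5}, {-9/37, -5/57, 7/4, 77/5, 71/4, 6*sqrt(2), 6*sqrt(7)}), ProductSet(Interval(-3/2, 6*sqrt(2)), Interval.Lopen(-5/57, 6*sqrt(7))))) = Union(ProductSet({-9/37}, {-9/37, -5/57}), ProductSet({-9/37, -2/9, 6*sqrt(2)}, Interval.open(-5/57, 3/53)))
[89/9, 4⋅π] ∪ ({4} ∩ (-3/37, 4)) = [89/9, 4⋅π]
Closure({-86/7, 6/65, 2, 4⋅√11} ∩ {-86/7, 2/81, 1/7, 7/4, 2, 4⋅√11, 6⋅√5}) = {-86/7, 2, 4⋅√11}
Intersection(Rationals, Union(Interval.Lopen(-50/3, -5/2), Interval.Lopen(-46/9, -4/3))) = Intersection(Interval.Lopen(-50/3, -4/3), Rationals)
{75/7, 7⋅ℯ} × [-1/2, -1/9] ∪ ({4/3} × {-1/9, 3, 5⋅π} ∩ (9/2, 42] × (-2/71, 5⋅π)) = {75/7, 7⋅ℯ} × [-1/2, -1/9]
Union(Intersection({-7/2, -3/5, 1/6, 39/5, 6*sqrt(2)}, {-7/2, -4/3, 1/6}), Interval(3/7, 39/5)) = Union({-7/2, 1/6}, Interval(3/7, 39/5))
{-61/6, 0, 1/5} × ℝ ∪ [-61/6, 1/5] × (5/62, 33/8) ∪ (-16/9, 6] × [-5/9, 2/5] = ({-61/6, 0, 1/5} × ℝ) ∪ ([-61/6, 1/5] × (5/62, 33/8)) ∪ ((-16/9, 6] × [-5/9, 2/5])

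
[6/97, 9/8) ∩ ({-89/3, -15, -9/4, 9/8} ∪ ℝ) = [6/97, 9/8)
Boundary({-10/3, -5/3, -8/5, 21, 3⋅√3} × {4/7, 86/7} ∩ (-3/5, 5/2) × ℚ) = ∅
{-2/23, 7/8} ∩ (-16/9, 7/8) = {-2/23}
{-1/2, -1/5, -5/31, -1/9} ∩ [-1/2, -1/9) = {-1/2, -1/5, -5/31}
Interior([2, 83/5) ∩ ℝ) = (2, 83/5)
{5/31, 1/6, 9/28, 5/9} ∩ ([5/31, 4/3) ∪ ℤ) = {5/31, 1/6, 9/28, 5/9}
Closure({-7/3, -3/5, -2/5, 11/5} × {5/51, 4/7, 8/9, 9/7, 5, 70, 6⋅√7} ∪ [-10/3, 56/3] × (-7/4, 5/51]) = ([-10/3, 56/3] × [-7/4, 5/51]) ∪ ({-7/3, -3/5, -2/5, 11/5} × {5/51, 4/7, 8/9, 9/7, 5, 70, 6⋅√7})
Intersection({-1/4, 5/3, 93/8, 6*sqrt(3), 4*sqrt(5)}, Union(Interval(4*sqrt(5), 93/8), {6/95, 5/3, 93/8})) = {5/3, 93/8, 6*sqrt(3), 4*sqrt(5)}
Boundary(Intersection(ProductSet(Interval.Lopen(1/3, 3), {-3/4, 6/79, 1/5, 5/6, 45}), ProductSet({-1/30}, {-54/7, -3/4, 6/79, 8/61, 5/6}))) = EmptySet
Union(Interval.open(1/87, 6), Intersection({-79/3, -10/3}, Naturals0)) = Interval.open(1/87, 6)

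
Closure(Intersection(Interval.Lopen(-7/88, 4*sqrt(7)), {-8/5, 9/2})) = {9/2}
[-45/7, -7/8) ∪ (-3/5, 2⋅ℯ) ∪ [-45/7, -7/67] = [-45/7, 2⋅ℯ)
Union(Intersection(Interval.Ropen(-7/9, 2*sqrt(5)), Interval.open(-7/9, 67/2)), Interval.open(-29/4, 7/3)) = Interval.open(-29/4, 2*sqrt(5))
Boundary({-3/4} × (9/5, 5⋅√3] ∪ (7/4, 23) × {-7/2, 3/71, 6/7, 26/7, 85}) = ({-3/4} × [9/5, 5⋅√3]) ∪ ([7/4, 23] × {-7/2, 3/71, 6/7, 26/7, 85})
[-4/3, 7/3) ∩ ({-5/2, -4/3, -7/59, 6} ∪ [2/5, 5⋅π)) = {-4/3, -7/59} ∪ [2/5, 7/3)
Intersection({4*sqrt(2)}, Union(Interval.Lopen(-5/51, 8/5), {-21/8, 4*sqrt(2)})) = {4*sqrt(2)}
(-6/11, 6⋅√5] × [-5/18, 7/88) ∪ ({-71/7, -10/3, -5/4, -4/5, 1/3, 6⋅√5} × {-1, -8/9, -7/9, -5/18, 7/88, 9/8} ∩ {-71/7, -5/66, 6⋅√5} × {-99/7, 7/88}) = ({-71/7, 6⋅√5} × {7/88}) ∪ ((-6/11, 6⋅√5] × [-5/18, 7/88))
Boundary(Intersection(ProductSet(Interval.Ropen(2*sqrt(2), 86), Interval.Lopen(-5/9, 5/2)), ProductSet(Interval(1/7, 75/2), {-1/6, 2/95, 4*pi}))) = ProductSet(Interval(2*sqrt(2), 75/2), {-1/6, 2/95})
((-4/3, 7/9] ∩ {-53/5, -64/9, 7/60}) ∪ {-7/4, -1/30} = {-7/4, -1/30, 7/60}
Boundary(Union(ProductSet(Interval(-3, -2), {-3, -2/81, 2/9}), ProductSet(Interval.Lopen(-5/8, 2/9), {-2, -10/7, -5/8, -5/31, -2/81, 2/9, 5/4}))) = Union(ProductSet(Interval(-3, -2), {-3, -2/81, 2/9}), ProductSet(Interval(-5/8, 2/9), {-2, -10/7, -5/8, -5/31, -2/81, 2/9, 5/4}))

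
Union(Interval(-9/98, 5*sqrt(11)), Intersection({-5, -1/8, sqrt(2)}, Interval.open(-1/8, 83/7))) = Interval(-9/98, 5*sqrt(11))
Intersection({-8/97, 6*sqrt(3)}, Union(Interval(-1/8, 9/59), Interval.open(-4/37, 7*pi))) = {-8/97, 6*sqrt(3)}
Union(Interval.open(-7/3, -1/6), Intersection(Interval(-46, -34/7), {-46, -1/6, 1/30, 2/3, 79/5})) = Union({-46}, Interval.open(-7/3, -1/6))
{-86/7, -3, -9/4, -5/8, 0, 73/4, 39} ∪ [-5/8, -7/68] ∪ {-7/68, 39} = {-86/7, -3, -9/4, 0, 73/4, 39} ∪ [-5/8, -7/68]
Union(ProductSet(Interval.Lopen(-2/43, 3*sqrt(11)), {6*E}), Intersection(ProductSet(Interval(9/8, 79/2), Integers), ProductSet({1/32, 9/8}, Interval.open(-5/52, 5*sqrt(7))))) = Union(ProductSet({9/8}, Range(0, 14, 1)), ProductSet(Interval.Lopen(-2/43, 3*sqrt(11)), {6*E}))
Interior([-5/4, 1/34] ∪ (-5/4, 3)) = (-5/4, 3)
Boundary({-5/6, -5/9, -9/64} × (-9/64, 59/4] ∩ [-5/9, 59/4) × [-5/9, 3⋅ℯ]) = {-5/9, -9/64} × [-9/64, 3⋅ℯ]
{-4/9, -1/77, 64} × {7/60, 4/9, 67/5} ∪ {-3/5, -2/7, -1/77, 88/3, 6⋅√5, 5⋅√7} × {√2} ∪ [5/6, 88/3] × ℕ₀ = ([5/6, 88/3] × ℕ₀) ∪ ({-4/9, -1/77, 64} × {7/60, 4/9, 67/5}) ∪ ({-3/5, -2/7, -1/77, 88/3, 6⋅√5, 5⋅√7} × {√2})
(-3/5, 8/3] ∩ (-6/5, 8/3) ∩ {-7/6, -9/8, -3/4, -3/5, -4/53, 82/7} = {-4/53}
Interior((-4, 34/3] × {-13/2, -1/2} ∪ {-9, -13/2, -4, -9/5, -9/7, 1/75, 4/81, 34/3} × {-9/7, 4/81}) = ∅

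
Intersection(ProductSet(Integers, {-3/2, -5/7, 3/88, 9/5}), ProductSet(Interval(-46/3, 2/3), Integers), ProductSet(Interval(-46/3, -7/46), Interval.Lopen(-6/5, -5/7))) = EmptySet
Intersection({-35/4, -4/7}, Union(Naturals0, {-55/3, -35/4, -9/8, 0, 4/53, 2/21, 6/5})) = {-35/4}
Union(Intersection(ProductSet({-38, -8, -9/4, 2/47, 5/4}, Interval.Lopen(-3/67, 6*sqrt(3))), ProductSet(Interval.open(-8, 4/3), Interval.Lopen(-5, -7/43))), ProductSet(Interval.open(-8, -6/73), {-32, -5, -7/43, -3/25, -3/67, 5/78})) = ProductSet(Interval.open(-8, -6/73), {-32, -5, -7/43, -3/25, -3/67, 5/78})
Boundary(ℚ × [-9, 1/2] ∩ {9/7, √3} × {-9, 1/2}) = {9/7} × {-9, 1/2}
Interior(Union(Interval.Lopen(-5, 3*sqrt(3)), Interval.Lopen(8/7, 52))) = Interval.open(-5, 52)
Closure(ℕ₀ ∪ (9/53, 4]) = ℕ₀ ∪ [9/53, 4] ∪ (ℕ₀ \ (9/53, 4))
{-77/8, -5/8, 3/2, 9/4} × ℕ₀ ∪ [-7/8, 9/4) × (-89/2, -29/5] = ({-77/8, -5/8, 3/2, 9/4} × ℕ₀) ∪ ([-7/8, 9/4) × (-89/2, -29/5])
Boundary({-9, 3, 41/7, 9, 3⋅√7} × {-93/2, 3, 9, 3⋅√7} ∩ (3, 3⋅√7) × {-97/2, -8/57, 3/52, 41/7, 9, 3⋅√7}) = {41/7} × {9, 3⋅√7}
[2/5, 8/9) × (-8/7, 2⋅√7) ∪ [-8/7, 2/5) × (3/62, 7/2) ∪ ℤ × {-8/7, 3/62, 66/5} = (ℤ × {-8/7, 3/62, 66/5}) ∪ ([-8/7, 2/5) × (3/62, 7/2)) ∪ ([2/5, 8/9) × (-8/7, 2⋅√7))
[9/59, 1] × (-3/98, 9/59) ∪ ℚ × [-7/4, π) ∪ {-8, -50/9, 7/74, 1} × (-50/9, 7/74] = (ℚ × [-7/4, π)) ∪ ({-8, -50/9, 7/74, 1} × (-50/9, 7/74]) ∪ ([9/59, 1] × (-3/98, 9/59))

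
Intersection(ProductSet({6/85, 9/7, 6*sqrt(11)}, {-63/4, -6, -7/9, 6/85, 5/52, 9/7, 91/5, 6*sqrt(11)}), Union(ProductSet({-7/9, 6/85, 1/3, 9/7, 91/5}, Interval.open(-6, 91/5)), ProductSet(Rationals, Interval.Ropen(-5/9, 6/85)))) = ProductSet({6/85, 9/7}, {-7/9, 6/85, 5/52, 9/7})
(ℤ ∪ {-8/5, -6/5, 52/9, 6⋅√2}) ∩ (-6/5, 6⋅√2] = {-1, 0, …, 8} ∪ {52/9, 6⋅√2}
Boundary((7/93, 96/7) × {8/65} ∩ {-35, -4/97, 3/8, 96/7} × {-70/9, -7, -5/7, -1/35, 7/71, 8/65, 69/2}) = {3/8} × {8/65}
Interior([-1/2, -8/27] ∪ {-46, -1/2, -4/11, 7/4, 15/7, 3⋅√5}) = (-1/2, -8/27)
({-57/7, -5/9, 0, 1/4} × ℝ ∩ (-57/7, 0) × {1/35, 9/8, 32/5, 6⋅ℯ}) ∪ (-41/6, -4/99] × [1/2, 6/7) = ({-5/9} × {1/35, 9/8, 32/5, 6⋅ℯ}) ∪ ((-41/6, -4/99] × [1/2, 6/7))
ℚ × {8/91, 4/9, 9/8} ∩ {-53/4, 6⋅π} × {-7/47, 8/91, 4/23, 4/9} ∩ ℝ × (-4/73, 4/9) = {-53/4} × {8/91}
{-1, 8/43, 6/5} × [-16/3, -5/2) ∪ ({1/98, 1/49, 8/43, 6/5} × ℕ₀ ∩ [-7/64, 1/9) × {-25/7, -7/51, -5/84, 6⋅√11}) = {-1, 8/43, 6/5} × [-16/3, -5/2)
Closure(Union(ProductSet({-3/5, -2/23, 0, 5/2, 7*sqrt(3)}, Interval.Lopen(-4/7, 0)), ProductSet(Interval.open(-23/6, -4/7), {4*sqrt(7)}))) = Union(ProductSet({-3/5, -2/23, 0, 5/2, 7*sqrt(3)}, Interval(-4/7, 0)), ProductSet(Interval(-23/6, -4/7), {4*sqrt(7)}))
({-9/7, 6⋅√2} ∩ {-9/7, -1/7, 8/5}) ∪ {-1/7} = {-9/7, -1/7}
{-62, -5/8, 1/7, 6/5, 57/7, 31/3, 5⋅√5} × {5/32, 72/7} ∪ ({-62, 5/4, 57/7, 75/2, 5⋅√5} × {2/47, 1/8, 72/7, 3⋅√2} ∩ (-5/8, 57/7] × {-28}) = {-62, -5/8, 1/7, 6/5, 57/7, 31/3, 5⋅√5} × {5/32, 72/7}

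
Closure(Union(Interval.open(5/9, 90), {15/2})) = Interval(5/9, 90)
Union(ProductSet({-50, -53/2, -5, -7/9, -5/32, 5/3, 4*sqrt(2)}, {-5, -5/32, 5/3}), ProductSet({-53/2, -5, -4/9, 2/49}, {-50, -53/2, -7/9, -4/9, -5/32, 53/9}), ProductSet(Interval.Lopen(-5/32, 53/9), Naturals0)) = Union(ProductSet({-53/2, -5, -4/9, 2/49}, {-50, -53/2, -7/9, -4/9, -5/32, 53/9}), ProductSet({-50, -53/2, -5, -7/9, -5/32, 5/3, 4*sqrt(2)}, {-5, -5/32, 5/3}), ProductSet(Interval.Lopen(-5/32, 53/9), Naturals0))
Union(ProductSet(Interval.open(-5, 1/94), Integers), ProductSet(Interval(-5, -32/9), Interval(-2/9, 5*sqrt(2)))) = Union(ProductSet(Interval(-5, -32/9), Interval(-2/9, 5*sqrt(2))), ProductSet(Interval.open(-5, 1/94), Integers))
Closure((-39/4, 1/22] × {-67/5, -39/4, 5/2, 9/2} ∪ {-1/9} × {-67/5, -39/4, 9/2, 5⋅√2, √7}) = ([-39/4, 1/22] × {-67/5, -39/4, 5/2, 9/2}) ∪ ({-1/9} × {-67/5, -39/4, 9/2, 5⋅√2, √7})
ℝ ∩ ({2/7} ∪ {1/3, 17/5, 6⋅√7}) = {2/7, 1/3, 17/5, 6⋅√7}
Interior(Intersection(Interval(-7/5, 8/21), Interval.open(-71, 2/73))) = Interval.open(-7/5, 2/73)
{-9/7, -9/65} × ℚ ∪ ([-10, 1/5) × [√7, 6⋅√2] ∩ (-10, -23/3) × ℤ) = ({-9/7, -9/65} × ℚ) ∪ ((-10, -23/3) × {3, 4, …, 8})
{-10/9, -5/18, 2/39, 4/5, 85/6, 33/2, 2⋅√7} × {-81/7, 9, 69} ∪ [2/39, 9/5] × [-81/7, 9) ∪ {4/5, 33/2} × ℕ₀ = ({4/5, 33/2} × ℕ₀) ∪ ([2/39, 9/5] × [-81/7, 9)) ∪ ({-10/9, -5/18, 2/39, 4/5, 85/6, 33/2, 2⋅√7} × {-81/7, 9, 69})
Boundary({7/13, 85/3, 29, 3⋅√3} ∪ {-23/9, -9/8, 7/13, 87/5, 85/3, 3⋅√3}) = {-23/9, -9/8, 7/13, 87/5, 85/3, 29, 3⋅√3}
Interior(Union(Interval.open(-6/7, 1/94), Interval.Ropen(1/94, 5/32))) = Interval.open(-6/7, 5/32)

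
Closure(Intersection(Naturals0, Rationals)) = Naturals0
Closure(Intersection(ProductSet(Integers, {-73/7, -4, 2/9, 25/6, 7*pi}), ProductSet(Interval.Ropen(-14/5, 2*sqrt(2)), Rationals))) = ProductSet(Range(-2, 3, 1), {-73/7, -4, 2/9, 25/6})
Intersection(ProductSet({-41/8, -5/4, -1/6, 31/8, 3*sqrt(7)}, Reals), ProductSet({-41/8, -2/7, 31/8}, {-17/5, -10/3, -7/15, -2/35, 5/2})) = ProductSet({-41/8, 31/8}, {-17/5, -10/3, -7/15, -2/35, 5/2})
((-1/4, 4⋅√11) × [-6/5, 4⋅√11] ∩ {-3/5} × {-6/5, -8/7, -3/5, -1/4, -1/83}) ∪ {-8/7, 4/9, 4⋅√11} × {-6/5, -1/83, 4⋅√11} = {-8/7, 4/9, 4⋅√11} × {-6/5, -1/83, 4⋅√11}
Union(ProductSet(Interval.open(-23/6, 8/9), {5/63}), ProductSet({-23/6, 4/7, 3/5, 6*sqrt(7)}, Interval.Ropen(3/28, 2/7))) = Union(ProductSet({-23/6, 4/7, 3/5, 6*sqrt(7)}, Interval.Ropen(3/28, 2/7)), ProductSet(Interval.open(-23/6, 8/9), {5/63}))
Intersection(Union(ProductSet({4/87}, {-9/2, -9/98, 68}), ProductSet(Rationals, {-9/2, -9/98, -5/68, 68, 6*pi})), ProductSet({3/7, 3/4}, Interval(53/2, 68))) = ProductSet({3/7, 3/4}, {68})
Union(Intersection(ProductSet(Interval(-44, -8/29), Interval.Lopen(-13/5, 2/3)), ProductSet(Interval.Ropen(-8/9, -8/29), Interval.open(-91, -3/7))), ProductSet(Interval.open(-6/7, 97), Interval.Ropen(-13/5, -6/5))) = Union(ProductSet(Interval.Ropen(-8/9, -8/29), Interval.open(-13/5, -3/7)), ProductSet(Interval.open(-6/7, 97), Interval.Ropen(-13/5, -6/5)))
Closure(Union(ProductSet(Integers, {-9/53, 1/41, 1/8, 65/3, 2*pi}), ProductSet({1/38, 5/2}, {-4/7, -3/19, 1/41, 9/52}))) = Union(ProductSet({1/38, 5/2}, {-4/7, -3/19, 1/41, 9/52}), ProductSet(Integers, {-9/53, 1/41, 1/8, 65/3, 2*pi}))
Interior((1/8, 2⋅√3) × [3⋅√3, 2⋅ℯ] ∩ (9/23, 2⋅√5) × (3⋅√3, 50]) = (9/23, 2⋅√3) × (3⋅√3, 2⋅ℯ)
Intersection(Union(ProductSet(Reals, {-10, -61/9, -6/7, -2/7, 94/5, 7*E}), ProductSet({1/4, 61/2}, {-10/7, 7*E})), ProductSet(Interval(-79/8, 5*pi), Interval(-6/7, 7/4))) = ProductSet(Interval(-79/8, 5*pi), {-6/7, -2/7})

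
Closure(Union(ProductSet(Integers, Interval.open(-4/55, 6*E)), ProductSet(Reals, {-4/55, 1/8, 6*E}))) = Union(ProductSet(Integers, Interval(-4/55, 6*E)), ProductSet(Reals, {-4/55, 1/8, 6*E}))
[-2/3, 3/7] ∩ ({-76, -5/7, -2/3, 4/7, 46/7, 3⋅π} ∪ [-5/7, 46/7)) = [-2/3, 3/7]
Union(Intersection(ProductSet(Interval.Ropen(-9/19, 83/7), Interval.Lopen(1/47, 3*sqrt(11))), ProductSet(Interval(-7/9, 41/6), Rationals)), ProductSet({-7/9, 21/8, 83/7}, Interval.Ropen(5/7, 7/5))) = Union(ProductSet({-7/9, 21/8, 83/7}, Interval.Ropen(5/7, 7/5)), ProductSet(Interval(-9/19, 41/6), Intersection(Interval.Lopen(1/47, 3*sqrt(11)), Rationals)))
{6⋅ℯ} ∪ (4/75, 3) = (4/75, 3) ∪ {6⋅ℯ}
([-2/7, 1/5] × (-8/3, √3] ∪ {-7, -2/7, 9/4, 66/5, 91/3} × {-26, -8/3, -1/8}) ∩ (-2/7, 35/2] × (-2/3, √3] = ({9/4, 66/5} × {-1/8}) ∪ ((-2/7, 1/5] × (-2/3, √3])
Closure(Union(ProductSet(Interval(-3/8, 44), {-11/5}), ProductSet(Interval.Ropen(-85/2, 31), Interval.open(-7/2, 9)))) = Union(ProductSet({-85/2, 31}, Interval(-7/2, 9)), ProductSet(Interval(-85/2, 31), {-7/2, 9}), ProductSet(Interval.Ropen(-85/2, 31), Interval.open(-7/2, 9)), ProductSet(Interval(-3/8, 44), {-11/5}))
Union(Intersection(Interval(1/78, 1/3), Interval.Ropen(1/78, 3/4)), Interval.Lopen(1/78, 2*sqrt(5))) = Interval(1/78, 2*sqrt(5))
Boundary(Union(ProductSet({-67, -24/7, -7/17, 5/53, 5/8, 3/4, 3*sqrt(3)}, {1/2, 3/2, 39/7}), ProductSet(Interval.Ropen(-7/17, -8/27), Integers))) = Union(ProductSet({-67, -24/7, -7/17, 5/53, 5/8, 3/4, 3*sqrt(3)}, {1/2, 3/2, 39/7}), ProductSet(Interval(-7/17, -8/27), Integers))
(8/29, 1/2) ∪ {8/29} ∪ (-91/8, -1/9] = (-91/8, -1/9] ∪ [8/29, 1/2)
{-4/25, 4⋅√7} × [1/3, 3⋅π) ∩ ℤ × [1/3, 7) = ∅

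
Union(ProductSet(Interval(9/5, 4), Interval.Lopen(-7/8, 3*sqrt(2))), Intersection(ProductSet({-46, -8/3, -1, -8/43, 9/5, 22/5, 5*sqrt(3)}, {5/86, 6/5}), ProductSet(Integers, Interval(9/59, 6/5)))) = Union(ProductSet({-46, -1}, {6/5}), ProductSet(Interval(9/5, 4), Interval.Lopen(-7/8, 3*sqrt(2))))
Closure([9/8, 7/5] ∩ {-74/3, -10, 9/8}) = {9/8}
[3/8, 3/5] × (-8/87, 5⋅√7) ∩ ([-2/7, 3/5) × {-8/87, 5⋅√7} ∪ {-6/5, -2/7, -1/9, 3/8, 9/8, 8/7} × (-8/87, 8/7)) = {3/8} × (-8/87, 8/7)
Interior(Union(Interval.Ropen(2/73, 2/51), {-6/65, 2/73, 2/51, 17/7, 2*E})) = Interval.open(2/73, 2/51)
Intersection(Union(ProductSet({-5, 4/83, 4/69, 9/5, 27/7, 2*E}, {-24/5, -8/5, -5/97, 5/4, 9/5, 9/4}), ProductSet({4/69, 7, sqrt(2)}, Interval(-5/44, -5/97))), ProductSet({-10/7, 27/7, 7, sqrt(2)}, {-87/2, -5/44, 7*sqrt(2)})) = ProductSet({7, sqrt(2)}, {-5/44})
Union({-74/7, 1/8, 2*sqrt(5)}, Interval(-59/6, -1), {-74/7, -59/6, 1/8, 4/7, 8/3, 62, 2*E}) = Union({-74/7, 1/8, 4/7, 8/3, 62, 2*sqrt(5), 2*E}, Interval(-59/6, -1))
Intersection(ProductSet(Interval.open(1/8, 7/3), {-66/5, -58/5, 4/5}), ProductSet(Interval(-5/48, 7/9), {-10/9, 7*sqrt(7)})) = EmptySet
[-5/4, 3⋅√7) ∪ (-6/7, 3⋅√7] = [-5/4, 3⋅√7]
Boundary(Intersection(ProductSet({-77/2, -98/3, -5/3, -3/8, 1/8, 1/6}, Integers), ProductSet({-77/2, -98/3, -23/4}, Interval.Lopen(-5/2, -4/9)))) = ProductSet({-77/2, -98/3}, Range(-2, 0, 1))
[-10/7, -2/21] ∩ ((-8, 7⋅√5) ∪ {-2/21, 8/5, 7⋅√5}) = [-10/7, -2/21]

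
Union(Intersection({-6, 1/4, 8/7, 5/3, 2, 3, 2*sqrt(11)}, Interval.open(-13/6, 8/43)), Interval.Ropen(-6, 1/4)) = Interval.Ropen(-6, 1/4)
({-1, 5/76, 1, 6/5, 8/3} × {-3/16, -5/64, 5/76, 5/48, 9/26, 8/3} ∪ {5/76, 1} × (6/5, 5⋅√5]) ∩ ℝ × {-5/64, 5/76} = {-1, 5/76, 1, 6/5, 8/3} × {-5/64, 5/76}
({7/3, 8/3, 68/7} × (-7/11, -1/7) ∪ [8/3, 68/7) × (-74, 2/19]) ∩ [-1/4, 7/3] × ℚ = {7/3} × (ℚ ∩ (-7/11, -1/7))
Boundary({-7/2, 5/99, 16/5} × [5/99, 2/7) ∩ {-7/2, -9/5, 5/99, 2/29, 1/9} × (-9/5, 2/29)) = {-7/2, 5/99} × [5/99, 2/29]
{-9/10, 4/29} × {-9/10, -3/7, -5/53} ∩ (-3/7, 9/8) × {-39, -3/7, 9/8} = {4/29} × {-3/7}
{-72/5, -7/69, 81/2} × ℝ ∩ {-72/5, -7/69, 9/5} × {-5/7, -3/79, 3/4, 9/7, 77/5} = {-72/5, -7/69} × {-5/7, -3/79, 3/4, 9/7, 77/5}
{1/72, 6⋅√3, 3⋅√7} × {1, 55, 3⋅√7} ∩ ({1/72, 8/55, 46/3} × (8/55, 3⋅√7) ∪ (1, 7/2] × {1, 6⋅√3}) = {1/72} × {1}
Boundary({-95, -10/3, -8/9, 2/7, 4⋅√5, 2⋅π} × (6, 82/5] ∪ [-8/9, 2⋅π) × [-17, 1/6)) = ({-8/9, 2⋅π} × [-17, 1/6]) ∪ ([-8/9, 2⋅π] × {-17, 1/6}) ∪ ({-95, -10/3, -8/9, 2/7, 4⋅√5, 2⋅π} × [6, 82/5])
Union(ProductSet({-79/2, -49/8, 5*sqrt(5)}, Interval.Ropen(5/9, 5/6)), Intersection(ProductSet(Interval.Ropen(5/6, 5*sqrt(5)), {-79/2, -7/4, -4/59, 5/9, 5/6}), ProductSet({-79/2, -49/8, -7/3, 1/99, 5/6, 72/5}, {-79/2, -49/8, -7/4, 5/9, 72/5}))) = Union(ProductSet({5/6}, {-79/2, -7/4, 5/9}), ProductSet({-79/2, -49/8, 5*sqrt(5)}, Interval.Ropen(5/9, 5/6)))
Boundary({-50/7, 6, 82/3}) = {-50/7, 6, 82/3}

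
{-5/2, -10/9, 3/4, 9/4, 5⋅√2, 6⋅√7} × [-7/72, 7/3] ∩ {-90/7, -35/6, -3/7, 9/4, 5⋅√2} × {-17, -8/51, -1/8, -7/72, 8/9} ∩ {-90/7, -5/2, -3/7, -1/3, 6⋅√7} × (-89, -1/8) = ∅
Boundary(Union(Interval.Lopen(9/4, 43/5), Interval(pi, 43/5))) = {9/4, 43/5}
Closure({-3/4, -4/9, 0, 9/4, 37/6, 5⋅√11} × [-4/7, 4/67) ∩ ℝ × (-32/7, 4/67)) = {-3/4, -4/9, 0, 9/4, 37/6, 5⋅√11} × [-4/7, 4/67]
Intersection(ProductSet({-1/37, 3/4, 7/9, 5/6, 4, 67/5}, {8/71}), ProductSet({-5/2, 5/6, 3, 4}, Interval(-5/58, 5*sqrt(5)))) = ProductSet({5/6, 4}, {8/71})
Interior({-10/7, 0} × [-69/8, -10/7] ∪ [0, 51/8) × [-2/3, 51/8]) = (0, 51/8) × (-2/3, 51/8)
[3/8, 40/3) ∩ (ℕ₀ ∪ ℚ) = ℚ ∩ [3/8, 40/3)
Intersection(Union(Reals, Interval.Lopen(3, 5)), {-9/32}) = {-9/32}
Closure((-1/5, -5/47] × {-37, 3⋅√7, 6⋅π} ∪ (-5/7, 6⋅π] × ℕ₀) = ([-5/7, 6⋅π] × ℕ₀) ∪ ([-1/5, -5/47] × {-37, 3⋅√7, 6⋅π})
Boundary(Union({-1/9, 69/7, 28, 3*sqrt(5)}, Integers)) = Union({-1/9, 69/7, 3*sqrt(5)}, Integers)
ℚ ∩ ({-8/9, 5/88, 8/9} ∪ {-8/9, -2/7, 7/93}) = {-8/9, -2/7, 5/88, 7/93, 8/9}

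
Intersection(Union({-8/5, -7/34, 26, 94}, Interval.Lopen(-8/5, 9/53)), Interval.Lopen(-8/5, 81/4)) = Interval.Lopen(-8/5, 9/53)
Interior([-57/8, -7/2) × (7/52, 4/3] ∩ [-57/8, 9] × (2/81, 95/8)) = (-57/8, -7/2) × (7/52, 4/3)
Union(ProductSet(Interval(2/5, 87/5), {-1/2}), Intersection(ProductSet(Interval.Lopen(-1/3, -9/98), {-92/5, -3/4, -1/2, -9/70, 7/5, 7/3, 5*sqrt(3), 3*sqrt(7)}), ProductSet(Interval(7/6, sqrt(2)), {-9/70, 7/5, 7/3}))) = ProductSet(Interval(2/5, 87/5), {-1/2})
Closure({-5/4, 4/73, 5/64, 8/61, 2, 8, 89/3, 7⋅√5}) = {-5/4, 4/73, 5/64, 8/61, 2, 8, 89/3, 7⋅√5}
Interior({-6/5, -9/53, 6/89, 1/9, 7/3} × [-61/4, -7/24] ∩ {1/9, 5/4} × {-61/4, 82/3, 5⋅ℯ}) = ∅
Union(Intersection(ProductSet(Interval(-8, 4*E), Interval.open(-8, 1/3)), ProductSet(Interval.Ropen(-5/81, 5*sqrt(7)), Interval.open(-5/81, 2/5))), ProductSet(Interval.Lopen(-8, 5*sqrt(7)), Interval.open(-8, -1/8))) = Union(ProductSet(Interval.Lopen(-8, 5*sqrt(7)), Interval.open(-8, -1/8)), ProductSet(Interval(-5/81, 4*E), Interval.open(-5/81, 1/3)))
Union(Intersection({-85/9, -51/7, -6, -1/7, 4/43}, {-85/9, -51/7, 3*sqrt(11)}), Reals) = Reals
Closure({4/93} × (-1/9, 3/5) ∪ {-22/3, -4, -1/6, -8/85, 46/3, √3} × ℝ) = ({4/93} × [-1/9, 3/5]) ∪ ({-22/3, -4, -1/6, -8/85, 46/3, √3} × ℝ)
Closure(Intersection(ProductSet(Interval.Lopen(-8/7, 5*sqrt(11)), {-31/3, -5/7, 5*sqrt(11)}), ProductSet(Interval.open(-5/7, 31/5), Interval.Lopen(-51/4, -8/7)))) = ProductSet(Interval(-5/7, 31/5), {-31/3})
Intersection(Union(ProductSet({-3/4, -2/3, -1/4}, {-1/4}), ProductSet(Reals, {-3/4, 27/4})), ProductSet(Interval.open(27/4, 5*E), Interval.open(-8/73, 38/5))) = ProductSet(Interval.open(27/4, 5*E), {27/4})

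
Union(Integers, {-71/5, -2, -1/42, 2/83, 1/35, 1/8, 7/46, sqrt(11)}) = Union({-71/5, -1/42, 2/83, 1/35, 1/8, 7/46, sqrt(11)}, Integers)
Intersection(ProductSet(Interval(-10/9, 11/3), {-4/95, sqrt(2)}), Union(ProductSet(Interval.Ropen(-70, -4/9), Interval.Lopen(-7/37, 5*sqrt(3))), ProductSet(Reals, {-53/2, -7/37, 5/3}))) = ProductSet(Interval.Ropen(-10/9, -4/9), {-4/95, sqrt(2)})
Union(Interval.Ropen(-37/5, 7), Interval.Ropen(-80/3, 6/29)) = Interval.Ropen(-80/3, 7)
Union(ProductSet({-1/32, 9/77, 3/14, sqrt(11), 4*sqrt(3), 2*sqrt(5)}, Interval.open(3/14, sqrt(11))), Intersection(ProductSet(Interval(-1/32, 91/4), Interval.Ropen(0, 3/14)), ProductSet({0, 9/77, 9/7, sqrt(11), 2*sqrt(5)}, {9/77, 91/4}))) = Union(ProductSet({0, 9/77, 9/7, sqrt(11), 2*sqrt(5)}, {9/77}), ProductSet({-1/32, 9/77, 3/14, sqrt(11), 4*sqrt(3), 2*sqrt(5)}, Interval.open(3/14, sqrt(11))))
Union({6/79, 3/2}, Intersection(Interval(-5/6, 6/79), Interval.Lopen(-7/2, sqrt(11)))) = Union({3/2}, Interval(-5/6, 6/79))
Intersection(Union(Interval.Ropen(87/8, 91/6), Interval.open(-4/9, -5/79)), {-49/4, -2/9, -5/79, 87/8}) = {-2/9, 87/8}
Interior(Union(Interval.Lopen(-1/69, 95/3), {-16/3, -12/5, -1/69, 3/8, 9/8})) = Interval.open(-1/69, 95/3)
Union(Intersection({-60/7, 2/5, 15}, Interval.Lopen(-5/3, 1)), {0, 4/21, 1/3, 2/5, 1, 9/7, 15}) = {0, 4/21, 1/3, 2/5, 1, 9/7, 15}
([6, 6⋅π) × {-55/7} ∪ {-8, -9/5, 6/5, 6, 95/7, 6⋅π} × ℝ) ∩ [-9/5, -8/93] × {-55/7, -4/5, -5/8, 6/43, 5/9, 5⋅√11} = {-9/5} × {-55/7, -4/5, -5/8, 6/43, 5/9, 5⋅√11}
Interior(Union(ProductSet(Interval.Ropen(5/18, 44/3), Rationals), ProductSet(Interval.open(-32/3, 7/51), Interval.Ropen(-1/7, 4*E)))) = Union(ProductSet(Interval.open(-32/3, 7/51), Interval.open(-1/7, 4*E)), ProductSet(Interval.Ropen(5/18, 44/3), Complement(Rationals, Interval(-oo, oo))))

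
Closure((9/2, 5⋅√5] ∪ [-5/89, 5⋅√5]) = [-5/89, 5⋅√5]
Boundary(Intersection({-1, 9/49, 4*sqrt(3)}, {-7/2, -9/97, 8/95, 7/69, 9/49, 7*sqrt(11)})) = {9/49}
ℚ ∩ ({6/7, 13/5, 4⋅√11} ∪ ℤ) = ℤ ∪ {6/7, 13/5}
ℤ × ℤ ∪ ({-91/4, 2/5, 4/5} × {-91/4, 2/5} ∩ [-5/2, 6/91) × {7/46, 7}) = ℤ × ℤ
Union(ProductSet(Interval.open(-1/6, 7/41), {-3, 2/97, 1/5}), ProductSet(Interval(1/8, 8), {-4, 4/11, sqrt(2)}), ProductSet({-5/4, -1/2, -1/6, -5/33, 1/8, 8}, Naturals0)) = Union(ProductSet({-5/4, -1/2, -1/6, -5/33, 1/8, 8}, Naturals0), ProductSet(Interval.open(-1/6, 7/41), {-3, 2/97, 1/5}), ProductSet(Interval(1/8, 8), {-4, 4/11, sqrt(2)}))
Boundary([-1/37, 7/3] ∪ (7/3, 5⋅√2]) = {-1/37, 5⋅√2}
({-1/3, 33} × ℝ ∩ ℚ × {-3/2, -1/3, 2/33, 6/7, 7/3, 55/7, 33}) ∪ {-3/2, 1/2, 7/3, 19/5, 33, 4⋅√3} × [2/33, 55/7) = ({-1/3, 33} × {-3/2, -1/3, 2/33, 6/7, 7/3, 55/7, 33}) ∪ ({-3/2, 1/2, 7/3, 19/5, 33, 4⋅√3} × [2/33, 55/7))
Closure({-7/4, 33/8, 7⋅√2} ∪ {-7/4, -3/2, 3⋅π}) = {-7/4, -3/2, 33/8, 7⋅√2, 3⋅π}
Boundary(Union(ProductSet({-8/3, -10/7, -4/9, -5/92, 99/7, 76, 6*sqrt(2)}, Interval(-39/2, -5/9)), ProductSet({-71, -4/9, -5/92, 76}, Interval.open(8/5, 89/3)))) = Union(ProductSet({-71, -4/9, -5/92, 76}, Interval(8/5, 89/3)), ProductSet({-8/3, -10/7, -4/9, -5/92, 99/7, 76, 6*sqrt(2)}, Interval(-39/2, -5/9)))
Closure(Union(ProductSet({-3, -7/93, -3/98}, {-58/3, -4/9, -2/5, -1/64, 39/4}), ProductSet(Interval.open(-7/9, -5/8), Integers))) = Union(ProductSet({-3, -7/93, -3/98}, {-58/3, -4/9, -2/5, -1/64, 39/4}), ProductSet(Interval(-7/9, -5/8), Integers))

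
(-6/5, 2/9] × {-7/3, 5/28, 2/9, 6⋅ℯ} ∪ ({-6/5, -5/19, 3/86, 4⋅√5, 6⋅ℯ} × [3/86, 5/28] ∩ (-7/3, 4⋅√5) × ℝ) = ({-6/5, -5/19, 3/86} × [3/86, 5/28]) ∪ ((-6/5, 2/9] × {-7/3, 5/28, 2/9, 6⋅ℯ})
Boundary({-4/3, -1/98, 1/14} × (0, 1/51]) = {-4/3, -1/98, 1/14} × [0, 1/51]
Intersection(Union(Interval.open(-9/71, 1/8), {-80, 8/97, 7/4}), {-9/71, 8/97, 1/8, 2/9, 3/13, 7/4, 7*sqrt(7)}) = {8/97, 7/4}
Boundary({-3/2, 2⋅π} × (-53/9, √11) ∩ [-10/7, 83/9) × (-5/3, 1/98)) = {2⋅π} × [-5/3, 1/98]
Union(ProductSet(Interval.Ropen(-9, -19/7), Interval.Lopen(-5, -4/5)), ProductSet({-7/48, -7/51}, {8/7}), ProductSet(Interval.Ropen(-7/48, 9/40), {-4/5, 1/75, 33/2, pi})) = Union(ProductSet({-7/48, -7/51}, {8/7}), ProductSet(Interval.Ropen(-9, -19/7), Interval.Lopen(-5, -4/5)), ProductSet(Interval.Ropen(-7/48, 9/40), {-4/5, 1/75, 33/2, pi}))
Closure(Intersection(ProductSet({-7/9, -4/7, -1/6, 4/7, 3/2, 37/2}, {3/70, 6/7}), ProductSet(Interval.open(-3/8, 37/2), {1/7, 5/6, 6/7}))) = ProductSet({-1/6, 4/7, 3/2}, {6/7})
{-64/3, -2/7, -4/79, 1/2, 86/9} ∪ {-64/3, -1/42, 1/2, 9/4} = {-64/3, -2/7, -4/79, -1/42, 1/2, 9/4, 86/9}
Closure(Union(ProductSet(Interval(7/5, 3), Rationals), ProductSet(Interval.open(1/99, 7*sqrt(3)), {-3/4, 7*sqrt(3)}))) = Union(ProductSet(Interval(1/99, 7*sqrt(3)), {-3/4, 7*sqrt(3)}), ProductSet(Interval(7/5, 3), Reals))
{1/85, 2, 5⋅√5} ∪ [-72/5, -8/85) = [-72/5, -8/85) ∪ {1/85, 2, 5⋅√5}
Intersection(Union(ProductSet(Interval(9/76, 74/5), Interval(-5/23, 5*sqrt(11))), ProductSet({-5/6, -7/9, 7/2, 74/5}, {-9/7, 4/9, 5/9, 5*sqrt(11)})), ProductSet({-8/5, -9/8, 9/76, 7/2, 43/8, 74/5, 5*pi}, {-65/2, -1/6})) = ProductSet({9/76, 7/2, 43/8, 74/5}, {-1/6})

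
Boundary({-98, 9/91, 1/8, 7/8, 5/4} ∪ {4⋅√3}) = {-98, 9/91, 1/8, 7/8, 5/4, 4⋅√3}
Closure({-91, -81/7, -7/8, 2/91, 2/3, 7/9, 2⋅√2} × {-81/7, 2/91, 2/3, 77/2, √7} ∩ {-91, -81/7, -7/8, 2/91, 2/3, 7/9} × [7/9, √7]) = {-91, -81/7, -7/8, 2/91, 2/3, 7/9} × {√7}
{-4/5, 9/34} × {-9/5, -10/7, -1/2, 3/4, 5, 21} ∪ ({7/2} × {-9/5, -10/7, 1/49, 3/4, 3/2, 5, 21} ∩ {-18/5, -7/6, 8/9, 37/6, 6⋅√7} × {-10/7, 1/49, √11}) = {-4/5, 9/34} × {-9/5, -10/7, -1/2, 3/4, 5, 21}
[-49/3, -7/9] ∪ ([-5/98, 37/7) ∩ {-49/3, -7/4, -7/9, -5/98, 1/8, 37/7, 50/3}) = [-49/3, -7/9] ∪ {-5/98, 1/8}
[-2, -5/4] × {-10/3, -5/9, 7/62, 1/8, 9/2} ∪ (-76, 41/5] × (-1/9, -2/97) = ((-76, 41/5] × (-1/9, -2/97)) ∪ ([-2, -5/4] × {-10/3, -5/9, 7/62, 1/8, 9/2})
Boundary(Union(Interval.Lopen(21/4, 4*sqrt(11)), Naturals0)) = Union(Complement(Naturals0, Interval.open(21/4, 4*sqrt(11))), {21/4, 4*sqrt(11)})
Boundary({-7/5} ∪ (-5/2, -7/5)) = {-5/2, -7/5}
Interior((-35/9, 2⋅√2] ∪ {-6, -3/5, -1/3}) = (-35/9, 2⋅√2)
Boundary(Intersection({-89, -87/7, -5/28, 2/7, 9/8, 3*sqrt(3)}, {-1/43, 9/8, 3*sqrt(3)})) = {9/8, 3*sqrt(3)}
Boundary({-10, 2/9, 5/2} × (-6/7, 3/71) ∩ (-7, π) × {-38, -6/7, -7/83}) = {2/9, 5/2} × {-7/83}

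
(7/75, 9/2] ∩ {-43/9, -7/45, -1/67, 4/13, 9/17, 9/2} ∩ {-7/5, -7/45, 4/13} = {4/13}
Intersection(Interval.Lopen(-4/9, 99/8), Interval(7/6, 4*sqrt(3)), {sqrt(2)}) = {sqrt(2)}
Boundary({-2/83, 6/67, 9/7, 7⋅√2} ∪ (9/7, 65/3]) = {-2/83, 6/67, 9/7, 65/3}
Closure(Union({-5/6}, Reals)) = Reals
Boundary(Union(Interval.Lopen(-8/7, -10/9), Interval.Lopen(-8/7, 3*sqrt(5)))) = {-8/7, 3*sqrt(5)}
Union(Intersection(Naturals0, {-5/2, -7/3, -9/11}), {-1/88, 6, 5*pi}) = {-1/88, 6, 5*pi}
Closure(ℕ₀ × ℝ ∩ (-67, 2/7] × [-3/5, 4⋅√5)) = {0} × [-3/5, 4⋅√5]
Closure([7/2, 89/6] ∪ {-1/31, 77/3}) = {-1/31, 77/3} ∪ [7/2, 89/6]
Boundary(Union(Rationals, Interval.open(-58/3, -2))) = Union(Interval(-oo, -58/3), Interval(-2, oo))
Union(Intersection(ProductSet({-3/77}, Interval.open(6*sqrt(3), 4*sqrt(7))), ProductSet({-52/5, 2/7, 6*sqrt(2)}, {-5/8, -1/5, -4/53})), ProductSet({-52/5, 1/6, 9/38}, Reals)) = ProductSet({-52/5, 1/6, 9/38}, Reals)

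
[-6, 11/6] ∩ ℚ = ℚ ∩ [-6, 11/6]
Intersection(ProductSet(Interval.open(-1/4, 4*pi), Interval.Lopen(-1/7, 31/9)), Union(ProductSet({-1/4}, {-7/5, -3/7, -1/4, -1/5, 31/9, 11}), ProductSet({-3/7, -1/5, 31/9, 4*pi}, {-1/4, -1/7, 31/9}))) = ProductSet({-1/5, 31/9}, {31/9})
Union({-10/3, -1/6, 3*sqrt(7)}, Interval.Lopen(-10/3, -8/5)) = Union({-1/6, 3*sqrt(7)}, Interval(-10/3, -8/5))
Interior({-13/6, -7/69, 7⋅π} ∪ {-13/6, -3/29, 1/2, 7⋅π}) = ∅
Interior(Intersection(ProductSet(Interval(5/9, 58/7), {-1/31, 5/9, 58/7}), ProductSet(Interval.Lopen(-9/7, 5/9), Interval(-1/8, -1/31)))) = EmptySet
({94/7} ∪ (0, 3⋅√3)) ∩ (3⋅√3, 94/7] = {94/7}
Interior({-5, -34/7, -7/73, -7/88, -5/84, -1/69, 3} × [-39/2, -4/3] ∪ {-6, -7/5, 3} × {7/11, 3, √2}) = ∅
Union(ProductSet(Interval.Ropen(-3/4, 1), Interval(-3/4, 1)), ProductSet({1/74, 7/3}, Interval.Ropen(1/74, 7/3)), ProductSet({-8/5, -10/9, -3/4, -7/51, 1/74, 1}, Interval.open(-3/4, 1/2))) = Union(ProductSet({1/74, 7/3}, Interval.Ropen(1/74, 7/3)), ProductSet({-8/5, -10/9, -3/4, -7/51, 1/74, 1}, Interval.open(-3/4, 1/2)), ProductSet(Interval.Ropen(-3/4, 1), Interval(-3/4, 1)))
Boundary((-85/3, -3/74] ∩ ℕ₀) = ∅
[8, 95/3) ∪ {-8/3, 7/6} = {-8/3, 7/6} ∪ [8, 95/3)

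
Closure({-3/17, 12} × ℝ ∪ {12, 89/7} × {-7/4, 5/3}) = ({-3/17, 12} × ℝ) ∪ ({12, 89/7} × {-7/4, 5/3})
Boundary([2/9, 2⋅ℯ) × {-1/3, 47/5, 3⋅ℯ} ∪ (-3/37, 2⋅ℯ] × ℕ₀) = ([-3/37, 2⋅ℯ] × ℕ₀) ∪ ([2/9, 2⋅ℯ] × {-1/3, 47/5, 3⋅ℯ})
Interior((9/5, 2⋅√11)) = (9/5, 2⋅√11)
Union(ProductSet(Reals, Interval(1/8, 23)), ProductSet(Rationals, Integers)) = Union(ProductSet(Rationals, Integers), ProductSet(Reals, Interval(1/8, 23)))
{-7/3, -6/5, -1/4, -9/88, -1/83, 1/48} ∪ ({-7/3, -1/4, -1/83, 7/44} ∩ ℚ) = {-7/3, -6/5, -1/4, -9/88, -1/83, 1/48, 7/44}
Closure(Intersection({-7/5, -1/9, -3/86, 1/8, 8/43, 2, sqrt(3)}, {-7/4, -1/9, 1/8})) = {-1/9, 1/8}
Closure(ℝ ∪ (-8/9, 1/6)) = (-∞, ∞)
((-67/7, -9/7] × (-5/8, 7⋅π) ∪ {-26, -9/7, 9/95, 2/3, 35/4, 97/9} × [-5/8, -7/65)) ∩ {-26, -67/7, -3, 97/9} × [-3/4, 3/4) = ({-3} × (-5/8, 3/4)) ∪ ({-26, 97/9} × [-5/8, -7/65))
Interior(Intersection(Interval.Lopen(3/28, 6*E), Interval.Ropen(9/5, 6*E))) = Interval.open(9/5, 6*E)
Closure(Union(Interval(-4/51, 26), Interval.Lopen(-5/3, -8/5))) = Union(Interval(-5/3, -8/5), Interval(-4/51, 26))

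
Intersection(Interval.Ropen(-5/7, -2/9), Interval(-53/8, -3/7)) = Interval(-5/7, -3/7)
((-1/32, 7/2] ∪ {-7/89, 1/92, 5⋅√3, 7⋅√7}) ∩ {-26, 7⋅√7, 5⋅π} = {7⋅√7}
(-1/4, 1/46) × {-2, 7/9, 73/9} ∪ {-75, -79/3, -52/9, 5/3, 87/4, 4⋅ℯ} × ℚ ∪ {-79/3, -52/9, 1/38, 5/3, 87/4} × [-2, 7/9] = ((-1/4, 1/46) × {-2, 7/9, 73/9}) ∪ ({-75, -79/3, -52/9, 5/3, 87/4, 4⋅ℯ} × ℚ) ∪ ({-79/3, -52/9, 1/38, 5/3, 87/4} × [-2, 7/9])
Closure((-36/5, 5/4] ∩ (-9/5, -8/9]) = [-9/5, -8/9]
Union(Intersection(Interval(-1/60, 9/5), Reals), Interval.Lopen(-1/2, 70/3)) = Interval.Lopen(-1/2, 70/3)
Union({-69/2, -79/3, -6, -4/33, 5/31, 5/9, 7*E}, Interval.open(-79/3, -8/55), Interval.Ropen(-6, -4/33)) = Union({-69/2, 5/31, 5/9, 7*E}, Interval(-79/3, -4/33))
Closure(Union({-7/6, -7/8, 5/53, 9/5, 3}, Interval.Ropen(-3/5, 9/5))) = Union({-7/6, -7/8, 3}, Interval(-3/5, 9/5))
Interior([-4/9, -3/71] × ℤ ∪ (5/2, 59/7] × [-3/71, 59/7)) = (5/2, 59/7) × ((-3/71, 59/7) ∪ ((-3/71, 59/7) \ ℤ))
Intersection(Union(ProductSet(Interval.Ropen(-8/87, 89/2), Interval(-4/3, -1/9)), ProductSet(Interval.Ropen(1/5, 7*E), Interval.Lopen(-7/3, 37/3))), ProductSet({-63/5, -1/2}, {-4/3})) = EmptySet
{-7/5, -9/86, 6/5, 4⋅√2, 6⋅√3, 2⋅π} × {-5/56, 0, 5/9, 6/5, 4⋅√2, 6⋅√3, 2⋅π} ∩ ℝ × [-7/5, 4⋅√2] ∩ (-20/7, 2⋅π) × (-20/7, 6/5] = {-7/5, -9/86, 6/5, 4⋅√2} × {-5/56, 0, 5/9, 6/5}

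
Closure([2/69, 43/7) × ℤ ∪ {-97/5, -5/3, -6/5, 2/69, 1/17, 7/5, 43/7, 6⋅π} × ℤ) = ({-97/5, -5/3, -6/5, 6⋅π} ∪ [2/69, 43/7]) × ℤ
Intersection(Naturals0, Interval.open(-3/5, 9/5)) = Range(0, 2, 1)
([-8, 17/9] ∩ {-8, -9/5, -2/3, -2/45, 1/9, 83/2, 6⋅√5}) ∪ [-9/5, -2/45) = {-8, 1/9} ∪ [-9/5, -2/45]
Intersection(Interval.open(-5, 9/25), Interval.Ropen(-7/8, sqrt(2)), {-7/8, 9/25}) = {-7/8}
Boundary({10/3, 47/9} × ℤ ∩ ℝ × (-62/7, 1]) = {10/3, 47/9} × {-8, -7, …, 1}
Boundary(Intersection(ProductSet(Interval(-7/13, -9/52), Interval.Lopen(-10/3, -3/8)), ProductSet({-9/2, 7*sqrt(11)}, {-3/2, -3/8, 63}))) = EmptySet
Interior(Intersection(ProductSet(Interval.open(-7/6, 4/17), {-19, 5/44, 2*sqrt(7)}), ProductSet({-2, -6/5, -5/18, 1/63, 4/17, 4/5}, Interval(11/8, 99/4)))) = EmptySet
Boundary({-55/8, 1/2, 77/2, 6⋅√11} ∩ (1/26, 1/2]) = {1/2}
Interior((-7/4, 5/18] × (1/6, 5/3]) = (-7/4, 5/18) × (1/6, 5/3)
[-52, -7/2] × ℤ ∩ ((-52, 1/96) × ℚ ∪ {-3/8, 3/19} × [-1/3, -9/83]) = (-52, -7/2] × ℤ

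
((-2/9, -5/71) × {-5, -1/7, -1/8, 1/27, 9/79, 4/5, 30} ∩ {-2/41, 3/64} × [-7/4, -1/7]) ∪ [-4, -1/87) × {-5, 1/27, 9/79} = [-4, -1/87) × {-5, 1/27, 9/79}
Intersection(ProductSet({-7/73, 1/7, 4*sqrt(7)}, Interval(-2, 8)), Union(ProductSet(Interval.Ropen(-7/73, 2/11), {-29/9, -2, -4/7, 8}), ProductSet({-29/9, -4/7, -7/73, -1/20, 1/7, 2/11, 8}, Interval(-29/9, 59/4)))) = ProductSet({-7/73, 1/7}, Interval(-2, 8))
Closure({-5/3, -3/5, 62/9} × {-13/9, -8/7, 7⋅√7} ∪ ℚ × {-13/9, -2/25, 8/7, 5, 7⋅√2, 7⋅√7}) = ({-5/3, -3/5, 62/9} × {-13/9, -8/7, 7⋅√7}) ∪ (ℝ × {-13/9, -2/25, 8/7, 5, 7⋅√2, 7⋅√7})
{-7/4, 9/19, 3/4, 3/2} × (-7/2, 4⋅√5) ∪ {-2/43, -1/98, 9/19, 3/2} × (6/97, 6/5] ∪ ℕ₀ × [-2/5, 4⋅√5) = ({-2/43, -1/98, 9/19, 3/2} × (6/97, 6/5]) ∪ (ℕ₀ × [-2/5, 4⋅√5)) ∪ ({-7/4, 9/19, 3/4, 3/2} × (-7/2, 4⋅√5))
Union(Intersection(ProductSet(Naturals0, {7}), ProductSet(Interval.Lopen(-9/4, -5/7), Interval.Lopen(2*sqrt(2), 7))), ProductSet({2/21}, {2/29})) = ProductSet({2/21}, {2/29})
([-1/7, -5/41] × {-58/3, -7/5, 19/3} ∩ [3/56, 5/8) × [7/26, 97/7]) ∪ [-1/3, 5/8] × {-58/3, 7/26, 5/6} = [-1/3, 5/8] × {-58/3, 7/26, 5/6}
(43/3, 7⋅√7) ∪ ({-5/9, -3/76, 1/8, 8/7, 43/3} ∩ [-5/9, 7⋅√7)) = {-5/9, -3/76, 1/8, 8/7} ∪ [43/3, 7⋅√7)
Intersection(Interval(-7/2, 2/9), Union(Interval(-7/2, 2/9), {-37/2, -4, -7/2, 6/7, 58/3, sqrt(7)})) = Interval(-7/2, 2/9)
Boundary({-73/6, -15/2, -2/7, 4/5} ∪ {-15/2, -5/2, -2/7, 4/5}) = {-73/6, -15/2, -5/2, -2/7, 4/5}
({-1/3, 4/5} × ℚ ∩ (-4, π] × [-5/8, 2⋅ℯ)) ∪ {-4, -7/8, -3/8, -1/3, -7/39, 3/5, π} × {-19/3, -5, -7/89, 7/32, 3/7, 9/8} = ({-1/3, 4/5} × (ℚ ∩ [-5/8, 2⋅ℯ))) ∪ ({-4, -7/8, -3/8, -1/3, -7/39, 3/5, π} × {-19/3, -5, -7/89, 7/32, 3/7, 9/8})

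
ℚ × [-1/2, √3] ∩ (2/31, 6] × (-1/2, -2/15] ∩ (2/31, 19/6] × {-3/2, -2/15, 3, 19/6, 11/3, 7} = (ℚ ∩ (2/31, 19/6]) × {-2/15}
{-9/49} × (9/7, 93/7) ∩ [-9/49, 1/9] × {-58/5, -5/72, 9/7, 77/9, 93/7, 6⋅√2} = {-9/49} × {77/9, 6⋅√2}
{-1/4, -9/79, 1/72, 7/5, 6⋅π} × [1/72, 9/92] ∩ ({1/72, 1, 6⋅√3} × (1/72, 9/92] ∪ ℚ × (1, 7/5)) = {1/72} × (1/72, 9/92]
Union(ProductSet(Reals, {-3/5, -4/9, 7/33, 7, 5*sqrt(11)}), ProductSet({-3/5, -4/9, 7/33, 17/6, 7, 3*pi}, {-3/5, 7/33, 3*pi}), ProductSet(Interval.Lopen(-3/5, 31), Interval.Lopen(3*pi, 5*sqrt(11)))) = Union(ProductSet({-3/5, -4/9, 7/33, 17/6, 7, 3*pi}, {-3/5, 7/33, 3*pi}), ProductSet(Interval.Lopen(-3/5, 31), Interval.Lopen(3*pi, 5*sqrt(11))), ProductSet(Reals, {-3/5, -4/9, 7/33, 7, 5*sqrt(11)}))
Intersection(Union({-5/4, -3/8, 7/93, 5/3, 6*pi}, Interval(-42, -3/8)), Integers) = Range(-42, 0, 1)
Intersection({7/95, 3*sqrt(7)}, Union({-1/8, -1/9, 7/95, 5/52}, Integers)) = {7/95}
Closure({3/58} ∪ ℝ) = ℝ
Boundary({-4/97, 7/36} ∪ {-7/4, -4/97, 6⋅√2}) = {-7/4, -4/97, 7/36, 6⋅√2}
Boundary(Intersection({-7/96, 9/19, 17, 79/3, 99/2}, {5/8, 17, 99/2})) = {17, 99/2}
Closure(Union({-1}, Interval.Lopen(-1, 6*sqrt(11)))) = Interval(-1, 6*sqrt(11))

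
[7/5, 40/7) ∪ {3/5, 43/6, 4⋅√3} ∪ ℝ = (-∞, ∞)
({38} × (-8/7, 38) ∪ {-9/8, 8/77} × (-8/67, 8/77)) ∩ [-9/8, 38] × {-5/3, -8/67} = {38} × {-8/67}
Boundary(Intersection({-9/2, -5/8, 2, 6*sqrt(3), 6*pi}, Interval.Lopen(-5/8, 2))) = {2}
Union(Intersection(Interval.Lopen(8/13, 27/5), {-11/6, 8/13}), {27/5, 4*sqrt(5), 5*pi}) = {27/5, 4*sqrt(5), 5*pi}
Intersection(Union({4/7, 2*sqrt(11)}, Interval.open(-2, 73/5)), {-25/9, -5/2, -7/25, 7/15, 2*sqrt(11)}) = {-7/25, 7/15, 2*sqrt(11)}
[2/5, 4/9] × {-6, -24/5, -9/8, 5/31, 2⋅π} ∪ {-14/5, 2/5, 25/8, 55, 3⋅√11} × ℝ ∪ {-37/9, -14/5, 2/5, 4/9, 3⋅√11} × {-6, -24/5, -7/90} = ({-14/5, 2/5, 25/8, 55, 3⋅√11} × ℝ) ∪ ([2/5, 4/9] × {-6, -24/5, -9/8, 5/31, 2⋅π}) ∪ ({-37/9, -14/5, 2/5, 4/9, 3⋅√11} × {-6, -24/5, -7/90})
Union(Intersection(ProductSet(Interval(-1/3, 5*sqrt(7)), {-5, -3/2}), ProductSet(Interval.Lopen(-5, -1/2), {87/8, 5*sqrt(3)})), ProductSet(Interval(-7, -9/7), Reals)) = ProductSet(Interval(-7, -9/7), Reals)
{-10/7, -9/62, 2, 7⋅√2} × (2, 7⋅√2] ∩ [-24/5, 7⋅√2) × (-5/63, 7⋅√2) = {-10/7, -9/62, 2} × (2, 7⋅√2)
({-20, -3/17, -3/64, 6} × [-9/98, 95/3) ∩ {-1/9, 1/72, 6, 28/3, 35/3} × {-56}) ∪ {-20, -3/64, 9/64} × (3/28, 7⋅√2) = {-20, -3/64, 9/64} × (3/28, 7⋅√2)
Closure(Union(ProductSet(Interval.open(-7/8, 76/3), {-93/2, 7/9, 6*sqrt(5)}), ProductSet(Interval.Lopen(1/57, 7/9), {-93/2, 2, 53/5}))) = Union(ProductSet(Interval(-7/8, 76/3), {-93/2, 7/9, 6*sqrt(5)}), ProductSet(Interval(1/57, 7/9), {-93/2, 2, 53/5}))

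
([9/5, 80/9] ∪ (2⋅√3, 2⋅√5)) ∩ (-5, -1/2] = ∅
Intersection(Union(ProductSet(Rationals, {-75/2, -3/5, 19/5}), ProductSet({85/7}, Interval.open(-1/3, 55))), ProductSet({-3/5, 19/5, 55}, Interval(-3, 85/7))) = ProductSet({-3/5, 19/5, 55}, {-3/5, 19/5})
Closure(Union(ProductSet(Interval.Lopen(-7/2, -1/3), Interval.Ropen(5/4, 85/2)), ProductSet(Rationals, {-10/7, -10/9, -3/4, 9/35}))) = Union(ProductSet({-7/2, -1/3}, Interval(5/4, 85/2)), ProductSet(Interval(-7/2, -1/3), {5/4, 85/2}), ProductSet(Interval.Lopen(-7/2, -1/3), Interval.Ropen(5/4, 85/2)), ProductSet(Reals, {-10/7, -10/9, -3/4, 9/35}))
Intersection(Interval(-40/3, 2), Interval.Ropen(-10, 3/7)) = Interval.Ropen(-10, 3/7)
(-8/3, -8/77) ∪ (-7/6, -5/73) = (-8/3, -5/73)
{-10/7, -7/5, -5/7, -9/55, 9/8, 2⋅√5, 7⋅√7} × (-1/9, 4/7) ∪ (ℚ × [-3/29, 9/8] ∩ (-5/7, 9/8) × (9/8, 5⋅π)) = {-10/7, -7/5, -5/7, -9/55, 9/8, 2⋅√5, 7⋅√7} × (-1/9, 4/7)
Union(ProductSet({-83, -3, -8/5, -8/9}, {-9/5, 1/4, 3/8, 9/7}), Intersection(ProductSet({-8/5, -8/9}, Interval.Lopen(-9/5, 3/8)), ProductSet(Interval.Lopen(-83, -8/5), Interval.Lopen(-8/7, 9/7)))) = Union(ProductSet({-8/5}, Interval.Lopen(-8/7, 3/8)), ProductSet({-83, -3, -8/5, -8/9}, {-9/5, 1/4, 3/8, 9/7}))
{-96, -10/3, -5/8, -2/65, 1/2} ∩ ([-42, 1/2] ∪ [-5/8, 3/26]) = {-10/3, -5/8, -2/65, 1/2}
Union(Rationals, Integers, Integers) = Rationals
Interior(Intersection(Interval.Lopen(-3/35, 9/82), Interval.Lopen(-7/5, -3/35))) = EmptySet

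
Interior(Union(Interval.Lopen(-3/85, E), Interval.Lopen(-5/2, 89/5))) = Interval.open(-5/2, 89/5)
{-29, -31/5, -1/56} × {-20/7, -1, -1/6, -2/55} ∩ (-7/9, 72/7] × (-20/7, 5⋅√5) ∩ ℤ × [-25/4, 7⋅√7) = ∅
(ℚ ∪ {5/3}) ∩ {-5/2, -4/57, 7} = {-5/2, -4/57, 7}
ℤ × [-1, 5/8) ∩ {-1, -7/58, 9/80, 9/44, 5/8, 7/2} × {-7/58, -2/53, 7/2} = {-1} × {-7/58, -2/53}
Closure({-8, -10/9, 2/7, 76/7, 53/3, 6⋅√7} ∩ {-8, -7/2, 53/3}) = {-8, 53/3}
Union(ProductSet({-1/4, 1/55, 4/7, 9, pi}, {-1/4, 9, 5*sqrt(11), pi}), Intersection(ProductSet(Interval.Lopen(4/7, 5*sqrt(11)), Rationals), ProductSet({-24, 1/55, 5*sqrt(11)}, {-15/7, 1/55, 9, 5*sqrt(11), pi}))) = Union(ProductSet({5*sqrt(11)}, {-15/7, 1/55, 9}), ProductSet({-1/4, 1/55, 4/7, 9, pi}, {-1/4, 9, 5*sqrt(11), pi}))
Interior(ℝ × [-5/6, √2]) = ℝ × (-5/6, √2)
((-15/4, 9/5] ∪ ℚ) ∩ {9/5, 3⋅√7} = {9/5}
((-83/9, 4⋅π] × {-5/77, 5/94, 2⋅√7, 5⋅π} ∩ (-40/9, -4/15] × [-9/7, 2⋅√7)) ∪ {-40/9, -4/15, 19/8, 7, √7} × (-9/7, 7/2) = ((-40/9, -4/15] × {-5/77, 5/94}) ∪ ({-40/9, -4/15, 19/8, 7, √7} × (-9/7, 7/2))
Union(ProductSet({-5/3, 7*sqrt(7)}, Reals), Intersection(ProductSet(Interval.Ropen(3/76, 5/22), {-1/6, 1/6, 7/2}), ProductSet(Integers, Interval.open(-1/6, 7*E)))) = ProductSet({-5/3, 7*sqrt(7)}, Reals)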